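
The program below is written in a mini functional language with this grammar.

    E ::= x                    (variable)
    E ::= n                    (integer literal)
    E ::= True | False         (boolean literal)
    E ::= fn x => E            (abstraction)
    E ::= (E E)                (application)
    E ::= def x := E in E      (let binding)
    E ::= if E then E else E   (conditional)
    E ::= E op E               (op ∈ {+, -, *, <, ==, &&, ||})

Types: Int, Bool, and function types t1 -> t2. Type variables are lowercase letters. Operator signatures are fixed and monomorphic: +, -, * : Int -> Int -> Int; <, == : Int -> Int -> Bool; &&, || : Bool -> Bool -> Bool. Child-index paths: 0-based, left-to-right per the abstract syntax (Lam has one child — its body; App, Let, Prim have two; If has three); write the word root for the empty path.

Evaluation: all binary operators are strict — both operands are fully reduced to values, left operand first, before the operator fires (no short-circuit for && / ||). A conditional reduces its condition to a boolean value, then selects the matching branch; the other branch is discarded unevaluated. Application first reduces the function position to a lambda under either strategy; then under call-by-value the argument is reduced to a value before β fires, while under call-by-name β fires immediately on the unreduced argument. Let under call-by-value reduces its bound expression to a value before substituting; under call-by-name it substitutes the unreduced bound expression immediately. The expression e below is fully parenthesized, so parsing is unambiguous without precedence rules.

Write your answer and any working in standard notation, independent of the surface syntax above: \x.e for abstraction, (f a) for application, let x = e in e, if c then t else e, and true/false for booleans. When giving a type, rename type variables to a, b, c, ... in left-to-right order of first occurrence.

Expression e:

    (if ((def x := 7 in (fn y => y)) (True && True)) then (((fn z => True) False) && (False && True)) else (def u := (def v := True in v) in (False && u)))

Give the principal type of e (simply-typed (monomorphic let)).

Derivation:
let x : Int
y : a
\y._ : a -> a
  unify Bool ~ Bool
  unify Bool ~ Bool
  unify a -> a ~ Bool -> b
  unify a ~ Bool
  unify Bool ~ b
_ _ : Bool
  unify Bool ~ Bool
\z._ : c -> Bool
  unify c -> Bool ~ Bool -> d
  unify c ~ Bool
  unify Bool ~ d
_ _ : Bool
  unify Bool ~ Bool
  unify Bool ~ Bool
  unify Bool ~ Bool
  unify Bool ~ Bool
let v : Bool
v : Bool
let u : Bool
  unify Bool ~ Bool
u : Bool
  unify Bool ~ Bool
  unify Bool ~ Bool

Answer: Bool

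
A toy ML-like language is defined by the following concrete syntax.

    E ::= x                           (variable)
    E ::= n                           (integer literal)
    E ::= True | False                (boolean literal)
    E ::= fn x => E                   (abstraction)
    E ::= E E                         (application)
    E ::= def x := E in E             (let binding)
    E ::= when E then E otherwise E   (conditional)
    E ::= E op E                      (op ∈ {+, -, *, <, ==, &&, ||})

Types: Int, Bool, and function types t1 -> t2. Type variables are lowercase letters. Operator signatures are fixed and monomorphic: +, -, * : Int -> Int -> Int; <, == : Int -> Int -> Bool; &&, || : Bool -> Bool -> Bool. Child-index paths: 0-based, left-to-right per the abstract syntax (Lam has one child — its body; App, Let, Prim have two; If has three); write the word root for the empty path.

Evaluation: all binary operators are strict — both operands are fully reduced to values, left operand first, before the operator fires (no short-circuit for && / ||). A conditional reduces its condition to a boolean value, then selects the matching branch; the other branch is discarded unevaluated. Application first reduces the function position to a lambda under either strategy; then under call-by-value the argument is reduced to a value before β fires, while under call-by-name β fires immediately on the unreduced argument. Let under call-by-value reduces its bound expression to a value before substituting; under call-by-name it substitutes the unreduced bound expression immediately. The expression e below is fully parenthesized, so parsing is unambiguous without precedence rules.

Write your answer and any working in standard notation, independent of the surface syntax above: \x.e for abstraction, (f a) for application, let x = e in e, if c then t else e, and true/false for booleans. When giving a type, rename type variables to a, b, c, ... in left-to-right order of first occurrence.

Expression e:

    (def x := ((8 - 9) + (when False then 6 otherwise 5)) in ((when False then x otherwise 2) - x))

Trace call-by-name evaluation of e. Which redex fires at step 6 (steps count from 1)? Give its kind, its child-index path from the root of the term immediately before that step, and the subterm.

Trace:
step 0: (let x = ((8 - 9) + (if false then 6 else 5)) in ((if false then x else 2) - x))
step 1: [let@root] ((if false then ((8 - 9) + (if false then 6 else 5)) else 2) - ((8 - 9) + (if false then 6 else 5)))
step 2: [if@0] (2 - ((8 - 9) + (if false then 6 else 5)))
step 3: [delta@1.0] (2 - (-1 + (if false then 6 else 5)))
step 4: [if@1.1] (2 - (-1 + 5))
step 5: [delta@1] (2 - 4)
step 6: [delta@root] -2

Answer: delta at root : (2 - 4)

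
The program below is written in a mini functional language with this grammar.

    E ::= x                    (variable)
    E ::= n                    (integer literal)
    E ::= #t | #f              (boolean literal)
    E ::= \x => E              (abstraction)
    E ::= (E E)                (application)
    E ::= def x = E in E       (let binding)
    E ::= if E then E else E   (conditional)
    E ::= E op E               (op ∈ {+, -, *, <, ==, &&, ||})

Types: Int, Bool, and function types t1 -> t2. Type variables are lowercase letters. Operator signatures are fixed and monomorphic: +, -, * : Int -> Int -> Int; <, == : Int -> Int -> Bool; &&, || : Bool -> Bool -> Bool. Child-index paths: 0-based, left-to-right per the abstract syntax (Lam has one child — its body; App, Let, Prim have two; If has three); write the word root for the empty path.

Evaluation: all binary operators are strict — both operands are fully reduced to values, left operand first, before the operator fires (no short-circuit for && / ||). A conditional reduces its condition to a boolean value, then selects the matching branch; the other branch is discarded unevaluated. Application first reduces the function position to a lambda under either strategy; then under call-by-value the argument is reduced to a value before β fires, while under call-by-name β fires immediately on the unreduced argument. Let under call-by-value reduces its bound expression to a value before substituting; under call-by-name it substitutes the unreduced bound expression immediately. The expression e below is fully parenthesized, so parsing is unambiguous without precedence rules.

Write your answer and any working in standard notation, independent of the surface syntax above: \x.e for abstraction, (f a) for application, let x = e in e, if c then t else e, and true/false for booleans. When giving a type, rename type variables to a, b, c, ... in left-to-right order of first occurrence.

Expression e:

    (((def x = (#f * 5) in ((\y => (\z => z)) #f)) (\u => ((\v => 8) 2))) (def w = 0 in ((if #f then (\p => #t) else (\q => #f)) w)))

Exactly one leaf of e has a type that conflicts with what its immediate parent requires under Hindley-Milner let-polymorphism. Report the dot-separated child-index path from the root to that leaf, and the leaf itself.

Working:
  unify Bool ~ Int
  FAIL: mismatch Bool ~ Int

Answer: 0.0.0.0 : false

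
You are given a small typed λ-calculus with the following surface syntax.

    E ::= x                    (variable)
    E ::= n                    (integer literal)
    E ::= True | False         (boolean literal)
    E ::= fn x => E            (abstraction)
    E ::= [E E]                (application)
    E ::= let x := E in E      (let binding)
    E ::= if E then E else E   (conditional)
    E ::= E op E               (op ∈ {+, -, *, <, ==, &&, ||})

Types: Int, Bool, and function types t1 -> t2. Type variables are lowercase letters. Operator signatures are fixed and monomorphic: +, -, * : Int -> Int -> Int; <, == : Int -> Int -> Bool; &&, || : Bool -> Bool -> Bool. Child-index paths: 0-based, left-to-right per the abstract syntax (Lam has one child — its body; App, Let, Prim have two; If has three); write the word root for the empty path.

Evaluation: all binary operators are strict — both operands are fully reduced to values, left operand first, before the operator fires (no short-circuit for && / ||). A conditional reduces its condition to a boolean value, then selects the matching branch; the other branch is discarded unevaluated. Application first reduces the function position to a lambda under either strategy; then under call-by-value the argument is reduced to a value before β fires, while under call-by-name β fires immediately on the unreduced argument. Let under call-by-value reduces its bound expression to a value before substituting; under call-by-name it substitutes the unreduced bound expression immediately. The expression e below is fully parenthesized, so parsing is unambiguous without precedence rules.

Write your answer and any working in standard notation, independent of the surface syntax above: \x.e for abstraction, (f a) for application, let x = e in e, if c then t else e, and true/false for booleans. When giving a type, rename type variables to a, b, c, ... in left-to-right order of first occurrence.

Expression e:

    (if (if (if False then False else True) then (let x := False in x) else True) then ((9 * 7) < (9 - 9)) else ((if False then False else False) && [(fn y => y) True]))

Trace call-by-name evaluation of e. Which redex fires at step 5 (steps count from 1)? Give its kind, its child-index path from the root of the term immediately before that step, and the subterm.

Answer: if at 0 : (if false then false else false)

Working:
step 0: (if (if (if false then false else true) then (let x = false in x) else true) then ((9 * 7) < (9 - 9)) else ((if false then false else false) && ((\y.y) true)))
step 1: [if@0.0] (if (if true then (let x = false in x) else true) then ((9 * 7) < (9 - 9)) else ((if false then false else false) && ((\y.y) true)))
step 2: [if@0] (if (let x = false in x) then ((9 * 7) < (9 - 9)) else ((if false then false else false) && ((\y.y) true)))
step 3: [let@0] (if false then ((9 * 7) < (9 - 9)) else ((if false then false else false) && ((\y.y) true)))
step 4: [if@root] ((if false then false else false) && ((\y.y) true))
step 5: [if@0] (false && ((\y.y) true))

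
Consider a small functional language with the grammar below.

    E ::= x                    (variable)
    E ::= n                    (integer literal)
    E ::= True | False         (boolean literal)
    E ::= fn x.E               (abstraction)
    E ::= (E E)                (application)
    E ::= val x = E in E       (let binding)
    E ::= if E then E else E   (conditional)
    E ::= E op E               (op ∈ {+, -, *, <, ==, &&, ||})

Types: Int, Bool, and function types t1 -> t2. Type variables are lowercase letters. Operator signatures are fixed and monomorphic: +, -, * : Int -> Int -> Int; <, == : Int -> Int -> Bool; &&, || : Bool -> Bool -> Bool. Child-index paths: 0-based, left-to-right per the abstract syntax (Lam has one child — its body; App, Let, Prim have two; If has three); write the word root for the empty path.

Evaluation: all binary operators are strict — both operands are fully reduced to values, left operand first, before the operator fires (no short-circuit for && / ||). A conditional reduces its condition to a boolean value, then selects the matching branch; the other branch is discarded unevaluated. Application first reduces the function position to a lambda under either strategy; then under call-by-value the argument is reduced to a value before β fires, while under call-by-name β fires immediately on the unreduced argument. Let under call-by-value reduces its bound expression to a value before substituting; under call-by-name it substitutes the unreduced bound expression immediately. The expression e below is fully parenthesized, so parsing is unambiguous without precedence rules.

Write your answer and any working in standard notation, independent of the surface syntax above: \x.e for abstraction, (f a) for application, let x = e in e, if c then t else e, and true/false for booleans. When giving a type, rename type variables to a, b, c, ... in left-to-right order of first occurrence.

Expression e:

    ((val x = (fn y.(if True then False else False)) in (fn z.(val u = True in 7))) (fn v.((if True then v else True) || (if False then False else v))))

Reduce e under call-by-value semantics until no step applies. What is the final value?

Answer: 7

Derivation:
step 0: ((let x = (\y.(if true then false else false)) in (\z.(let u = true in 7))) (\v.((if true then v else true) || (if false then false else v))))
step 1: [let@0] ((\z.(let u = true in 7)) (\v.((if true then v else true) || (if false then false else v))))
step 2: [beta@root] (let u = true in 7)
step 3: [let@root] 7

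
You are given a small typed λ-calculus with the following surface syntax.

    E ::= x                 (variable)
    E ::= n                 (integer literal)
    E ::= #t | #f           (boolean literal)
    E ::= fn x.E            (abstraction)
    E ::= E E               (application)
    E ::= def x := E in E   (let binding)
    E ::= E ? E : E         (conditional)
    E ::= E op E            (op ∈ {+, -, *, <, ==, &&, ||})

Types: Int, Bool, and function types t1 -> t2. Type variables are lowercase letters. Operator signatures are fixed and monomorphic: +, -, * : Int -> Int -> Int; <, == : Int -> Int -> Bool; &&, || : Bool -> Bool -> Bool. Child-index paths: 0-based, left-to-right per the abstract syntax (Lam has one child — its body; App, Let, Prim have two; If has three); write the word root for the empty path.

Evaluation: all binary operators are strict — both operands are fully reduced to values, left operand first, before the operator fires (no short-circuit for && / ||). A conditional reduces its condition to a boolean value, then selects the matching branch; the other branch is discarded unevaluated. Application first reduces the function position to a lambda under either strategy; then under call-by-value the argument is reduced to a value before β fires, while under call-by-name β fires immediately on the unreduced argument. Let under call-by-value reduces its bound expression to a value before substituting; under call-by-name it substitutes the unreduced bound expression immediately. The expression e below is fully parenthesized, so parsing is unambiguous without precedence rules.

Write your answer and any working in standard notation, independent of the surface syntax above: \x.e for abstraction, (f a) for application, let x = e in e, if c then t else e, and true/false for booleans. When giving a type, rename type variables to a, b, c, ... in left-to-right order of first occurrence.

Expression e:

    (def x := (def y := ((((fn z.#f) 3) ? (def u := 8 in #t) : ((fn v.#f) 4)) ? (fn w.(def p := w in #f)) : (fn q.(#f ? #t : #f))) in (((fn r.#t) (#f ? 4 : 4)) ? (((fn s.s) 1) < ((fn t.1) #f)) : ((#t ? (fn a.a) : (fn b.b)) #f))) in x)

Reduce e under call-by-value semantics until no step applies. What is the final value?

Answer: false

Working:
step 0: (let x = (let y = (if (if ((\z.false) 3) then (let u = 8 in true) else ((\v.false) 4)) then (\w.(let p = w in false)) else (\q.(if false then true else false))) in (if ((\r.true) (if false then 4 else 4)) then (((\s.s) 1) < ((\t.1) false)) else ((if true then (\a.a) else (\b.b)) false))) in x)
step 1: [beta@0.0.0.0] (let x = (let y = (if (if false then (let u = 8 in true) else ((\v.false) 4)) then (\w.(let p = w in false)) else (\q.(if false then true else false))) in (if ((\r.true) (if false then 4 else 4)) then (((\s.s) 1) < ((\t.1) false)) else ((if true then (\a.a) else (\b.b)) false))) in x)
step 2: [if@0.0.0] (let x = (let y = (if ((\v.false) 4) then (\w.(let p = w in false)) else (\q.(if false then true else false))) in (if ((\r.true) (if false then 4 else 4)) then (((\s.s) 1) < ((\t.1) false)) else ((if true then (\a.a) else (\b.b)) false))) in x)
step 3: [beta@0.0.0] (let x = (let y = (if false then (\w.(let p = w in false)) else (\q.(if false then true else false))) in (if ((\r.true) (if false then 4 else 4)) then (((\s.s) 1) < ((\t.1) false)) else ((if true then (\a.a) else (\b.b)) false))) in x)
step 4: [if@0.0] (let x = (let y = (\q.(if false then true else false)) in (if ((\r.true) (if false then 4 else 4)) then (((\s.s) 1) < ((\t.1) false)) else ((if true then (\a.a) else (\b.b)) false))) in x)
step 5: [let@0] (let x = (if ((\r.true) (if false then 4 else 4)) then (((\s.s) 1) < ((\t.1) false)) else ((if true then (\a.a) else (\b.b)) false)) in x)
step 6: [if@0.0.1] (let x = (if ((\r.true) 4) then (((\s.s) 1) < ((\t.1) false)) else ((if true then (\a.a) else (\b.b)) false)) in x)
step 7: [beta@0.0] (let x = (if true then (((\s.s) 1) < ((\t.1) false)) else ((if true then (\a.a) else (\b.b)) false)) in x)
step 8: [if@0] (let x = (((\s.s) 1) < ((\t.1) false)) in x)
step 9: [beta@0.0] (let x = (1 < ((\t.1) false)) in x)
step 10: [beta@0.1] (let x = (1 < 1) in x)
step 11: [delta@0] (let x = false in x)
step 12: [let@root] false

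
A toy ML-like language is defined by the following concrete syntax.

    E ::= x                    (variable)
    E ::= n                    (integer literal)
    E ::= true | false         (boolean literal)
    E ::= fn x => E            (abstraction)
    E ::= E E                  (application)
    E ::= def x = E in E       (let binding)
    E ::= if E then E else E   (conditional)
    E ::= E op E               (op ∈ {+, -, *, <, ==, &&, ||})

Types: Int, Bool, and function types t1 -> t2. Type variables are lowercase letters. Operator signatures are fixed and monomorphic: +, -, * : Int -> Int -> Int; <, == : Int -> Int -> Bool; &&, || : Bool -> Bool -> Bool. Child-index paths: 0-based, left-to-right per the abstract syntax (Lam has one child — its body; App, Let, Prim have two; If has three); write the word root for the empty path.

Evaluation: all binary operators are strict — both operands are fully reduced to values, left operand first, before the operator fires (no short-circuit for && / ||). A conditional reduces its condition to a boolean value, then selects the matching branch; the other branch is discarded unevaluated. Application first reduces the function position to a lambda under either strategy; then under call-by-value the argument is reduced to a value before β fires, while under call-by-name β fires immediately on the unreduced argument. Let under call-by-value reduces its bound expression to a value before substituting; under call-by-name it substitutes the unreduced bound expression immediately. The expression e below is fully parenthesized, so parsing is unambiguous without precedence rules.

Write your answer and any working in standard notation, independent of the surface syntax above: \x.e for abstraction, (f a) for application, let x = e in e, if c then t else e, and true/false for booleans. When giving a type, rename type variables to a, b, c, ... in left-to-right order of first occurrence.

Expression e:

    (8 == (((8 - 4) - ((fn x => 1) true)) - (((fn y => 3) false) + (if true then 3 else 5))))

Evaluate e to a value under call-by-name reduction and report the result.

Trace:
step 0: (8 == (((8 - 4) - ((\x.1) true)) - (((\y.3) false) + (if true then 3 else 5))))
step 1: [delta@1.0.0] (8 == ((4 - ((\x.1) true)) - (((\y.3) false) + (if true then 3 else 5))))
step 2: [beta@1.0.1] (8 == ((4 - 1) - (((\y.3) false) + (if true then 3 else 5))))
step 3: [delta@1.0] (8 == (3 - (((\y.3) false) + (if true then 3 else 5))))
step 4: [beta@1.1.0] (8 == (3 - (3 + (if true then 3 else 5))))
step 5: [if@1.1.1] (8 == (3 - (3 + 3)))
step 6: [delta@1.1] (8 == (3 - 6))
step 7: [delta@1] (8 == -3)
step 8: [delta@root] false

Answer: false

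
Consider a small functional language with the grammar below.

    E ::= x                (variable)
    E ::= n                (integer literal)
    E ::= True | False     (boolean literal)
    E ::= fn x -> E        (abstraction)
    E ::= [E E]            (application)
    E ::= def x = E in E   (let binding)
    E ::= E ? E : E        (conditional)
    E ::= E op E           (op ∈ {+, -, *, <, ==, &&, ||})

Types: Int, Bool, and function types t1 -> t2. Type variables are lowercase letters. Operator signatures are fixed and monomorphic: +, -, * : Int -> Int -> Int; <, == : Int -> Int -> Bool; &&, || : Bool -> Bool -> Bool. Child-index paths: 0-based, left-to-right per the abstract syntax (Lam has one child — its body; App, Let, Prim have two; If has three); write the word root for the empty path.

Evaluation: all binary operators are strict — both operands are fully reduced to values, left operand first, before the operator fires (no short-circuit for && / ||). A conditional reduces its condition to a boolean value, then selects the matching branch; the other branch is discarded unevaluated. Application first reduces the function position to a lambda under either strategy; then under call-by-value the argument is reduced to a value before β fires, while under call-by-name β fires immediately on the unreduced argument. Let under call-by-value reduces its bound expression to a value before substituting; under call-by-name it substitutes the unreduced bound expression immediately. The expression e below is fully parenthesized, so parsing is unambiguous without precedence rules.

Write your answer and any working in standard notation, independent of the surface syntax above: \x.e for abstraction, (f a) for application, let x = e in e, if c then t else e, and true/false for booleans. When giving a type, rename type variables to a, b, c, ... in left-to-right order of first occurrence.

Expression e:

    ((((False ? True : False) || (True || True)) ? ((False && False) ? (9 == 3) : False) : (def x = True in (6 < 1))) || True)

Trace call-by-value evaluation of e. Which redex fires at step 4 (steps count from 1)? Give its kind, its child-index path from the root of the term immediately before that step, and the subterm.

Derivation:
step 0: ((if ((if false then true else false) || (true || true)) then (if (false && false) then (9 == 3) else false) else (let x = true in (6 < 1))) || true)
step 1: [if@0.0.0] ((if (false || (true || true)) then (if (false && false) then (9 == 3) else false) else (let x = true in (6 < 1))) || true)
step 2: [delta@0.0.1] ((if (false || true) then (if (false && false) then (9 == 3) else false) else (let x = true in (6 < 1))) || true)
step 3: [delta@0.0] ((if true then (if (false && false) then (9 == 3) else false) else (let x = true in (6 < 1))) || true)
step 4: [if@0] ((if (false && false) then (9 == 3) else false) || true)

Answer: if at 0 : (if true then (if (false && false) then (9 == 3) else false) else (let x = true in (6 < 1)))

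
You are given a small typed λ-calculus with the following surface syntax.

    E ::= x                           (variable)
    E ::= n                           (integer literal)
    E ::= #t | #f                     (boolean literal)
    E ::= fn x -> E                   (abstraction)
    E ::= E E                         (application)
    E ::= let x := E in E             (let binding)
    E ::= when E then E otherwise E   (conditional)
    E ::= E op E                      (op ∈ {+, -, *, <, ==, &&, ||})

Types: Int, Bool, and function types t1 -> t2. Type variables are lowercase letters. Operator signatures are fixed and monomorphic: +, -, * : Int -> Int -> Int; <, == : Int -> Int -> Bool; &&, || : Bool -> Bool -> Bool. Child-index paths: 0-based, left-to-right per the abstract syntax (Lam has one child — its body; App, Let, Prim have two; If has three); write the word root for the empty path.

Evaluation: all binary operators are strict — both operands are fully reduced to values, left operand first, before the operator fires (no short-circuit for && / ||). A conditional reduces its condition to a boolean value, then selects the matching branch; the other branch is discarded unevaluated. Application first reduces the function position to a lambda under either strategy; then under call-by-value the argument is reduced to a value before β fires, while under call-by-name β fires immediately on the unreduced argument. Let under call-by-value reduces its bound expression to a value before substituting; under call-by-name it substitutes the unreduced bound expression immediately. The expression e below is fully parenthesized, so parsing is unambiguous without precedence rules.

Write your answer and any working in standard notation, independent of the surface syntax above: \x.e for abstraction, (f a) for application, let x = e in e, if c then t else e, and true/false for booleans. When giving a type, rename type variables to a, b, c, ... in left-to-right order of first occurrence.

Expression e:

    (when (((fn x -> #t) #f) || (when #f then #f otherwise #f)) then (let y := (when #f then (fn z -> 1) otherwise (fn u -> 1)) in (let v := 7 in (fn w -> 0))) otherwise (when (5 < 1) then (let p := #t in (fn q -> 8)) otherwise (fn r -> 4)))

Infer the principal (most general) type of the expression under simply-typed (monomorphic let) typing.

Answer: a -> Int

Working:
\x._ : a -> Bool
  unify a -> Bool ~ Bool -> b
  unify a ~ Bool
  unify Bool ~ b
_ _ : Bool
  unify Bool ~ Bool
  unify Bool ~ Bool
  unify Bool ~ Bool
  unify Bool ~ Bool
  unify Bool ~ Bool
  unify Bool ~ Bool
\z._ : c -> Int
\u._ : d -> Int
  unify c -> Int ~ d -> Int
  unify c ~ d
  unify Int ~ Int
let y : d -> Int
let v : Int
\w._ : e -> Int
  unify Int ~ Int
  unify Int ~ Int
  unify Bool ~ Bool
let p : Bool
\q._ : f -> Int
\r._ : g -> Int
  unify f -> Int ~ g -> Int
  unify f ~ g
  unify Int ~ Int
  unify e -> Int ~ g -> Int
  unify e ~ g
  unify Int ~ Int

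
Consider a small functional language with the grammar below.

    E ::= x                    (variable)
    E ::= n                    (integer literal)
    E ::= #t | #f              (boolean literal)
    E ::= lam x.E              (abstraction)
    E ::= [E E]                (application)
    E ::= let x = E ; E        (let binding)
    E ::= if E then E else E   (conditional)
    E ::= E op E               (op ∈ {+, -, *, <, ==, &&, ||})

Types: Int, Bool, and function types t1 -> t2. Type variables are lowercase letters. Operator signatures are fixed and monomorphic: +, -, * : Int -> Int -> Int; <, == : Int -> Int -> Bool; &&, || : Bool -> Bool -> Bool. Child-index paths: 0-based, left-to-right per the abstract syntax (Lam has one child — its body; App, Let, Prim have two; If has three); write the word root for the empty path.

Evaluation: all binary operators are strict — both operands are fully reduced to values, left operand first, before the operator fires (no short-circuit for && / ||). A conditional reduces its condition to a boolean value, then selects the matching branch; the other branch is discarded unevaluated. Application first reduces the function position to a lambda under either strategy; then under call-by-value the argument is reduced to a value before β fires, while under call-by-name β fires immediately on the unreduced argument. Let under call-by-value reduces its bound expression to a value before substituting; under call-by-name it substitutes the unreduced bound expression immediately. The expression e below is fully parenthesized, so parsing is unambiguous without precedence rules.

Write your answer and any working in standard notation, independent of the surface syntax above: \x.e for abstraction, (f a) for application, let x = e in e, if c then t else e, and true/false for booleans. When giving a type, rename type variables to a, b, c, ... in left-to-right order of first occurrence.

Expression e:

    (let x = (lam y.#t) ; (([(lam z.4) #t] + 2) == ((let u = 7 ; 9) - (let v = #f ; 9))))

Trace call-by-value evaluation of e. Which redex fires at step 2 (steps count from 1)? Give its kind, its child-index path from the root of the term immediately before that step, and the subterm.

Trace:
step 0: (let x = (\y.true) in ((((\z.4) true) + 2) == ((let u = 7 in 9) - (let v = false in 9))))
step 1: [let@root] ((((\z.4) true) + 2) == ((let u = 7 in 9) - (let v = false in 9)))
step 2: [beta@0.0] ((4 + 2) == ((let u = 7 in 9) - (let v = false in 9)))

Answer: beta at 0.0 : ((\z.4) true)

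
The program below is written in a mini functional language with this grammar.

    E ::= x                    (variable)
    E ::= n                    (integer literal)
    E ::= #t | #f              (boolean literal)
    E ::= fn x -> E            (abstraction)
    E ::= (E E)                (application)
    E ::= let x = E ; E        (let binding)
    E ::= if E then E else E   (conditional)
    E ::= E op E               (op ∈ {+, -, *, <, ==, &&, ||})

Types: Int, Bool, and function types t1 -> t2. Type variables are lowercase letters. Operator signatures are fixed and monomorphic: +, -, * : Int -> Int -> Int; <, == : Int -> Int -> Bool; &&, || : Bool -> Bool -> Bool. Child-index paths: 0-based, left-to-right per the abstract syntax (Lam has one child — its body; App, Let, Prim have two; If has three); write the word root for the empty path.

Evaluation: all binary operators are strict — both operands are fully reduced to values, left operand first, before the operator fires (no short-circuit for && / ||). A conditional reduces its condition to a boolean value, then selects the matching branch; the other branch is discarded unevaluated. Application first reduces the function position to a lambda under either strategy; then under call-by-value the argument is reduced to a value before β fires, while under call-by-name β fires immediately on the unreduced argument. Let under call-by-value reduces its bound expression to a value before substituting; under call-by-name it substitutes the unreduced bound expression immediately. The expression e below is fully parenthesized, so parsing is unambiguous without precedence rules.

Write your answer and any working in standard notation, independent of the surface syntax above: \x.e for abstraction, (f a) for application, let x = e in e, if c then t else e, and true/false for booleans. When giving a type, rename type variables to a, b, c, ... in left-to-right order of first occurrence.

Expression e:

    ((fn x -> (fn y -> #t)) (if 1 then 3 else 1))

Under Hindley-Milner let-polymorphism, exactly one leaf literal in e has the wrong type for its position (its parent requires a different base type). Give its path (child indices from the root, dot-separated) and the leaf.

Working:
\y._ : b -> Bool
\x._ : a -> b -> Bool
  unify Int ~ Bool
  FAIL: mismatch Int ~ Bool

Answer: 1.0 : 1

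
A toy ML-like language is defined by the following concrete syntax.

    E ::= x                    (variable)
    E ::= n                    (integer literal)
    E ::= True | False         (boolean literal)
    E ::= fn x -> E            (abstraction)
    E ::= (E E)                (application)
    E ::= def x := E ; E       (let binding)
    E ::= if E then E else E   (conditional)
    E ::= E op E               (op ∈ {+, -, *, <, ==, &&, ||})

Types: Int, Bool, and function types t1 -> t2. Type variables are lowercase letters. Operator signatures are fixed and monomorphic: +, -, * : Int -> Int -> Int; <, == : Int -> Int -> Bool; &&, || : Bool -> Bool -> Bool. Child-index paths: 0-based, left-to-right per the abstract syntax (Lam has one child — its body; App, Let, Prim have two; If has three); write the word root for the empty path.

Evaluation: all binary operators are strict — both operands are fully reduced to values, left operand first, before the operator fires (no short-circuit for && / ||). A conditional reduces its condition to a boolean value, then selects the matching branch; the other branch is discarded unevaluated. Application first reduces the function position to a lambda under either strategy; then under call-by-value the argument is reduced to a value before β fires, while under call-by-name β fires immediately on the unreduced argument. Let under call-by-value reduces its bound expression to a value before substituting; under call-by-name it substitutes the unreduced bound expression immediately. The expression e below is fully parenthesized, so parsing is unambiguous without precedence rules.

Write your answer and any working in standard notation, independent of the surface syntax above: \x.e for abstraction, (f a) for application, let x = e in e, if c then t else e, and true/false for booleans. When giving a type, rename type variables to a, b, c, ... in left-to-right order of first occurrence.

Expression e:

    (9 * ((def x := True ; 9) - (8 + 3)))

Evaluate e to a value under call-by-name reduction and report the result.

Answer: -18

Working:
step 0: (9 * ((let x = true in 9) - (8 + 3)))
step 1: [let@1.0] (9 * (9 - (8 + 3)))
step 2: [delta@1.1] (9 * (9 - 11))
step 3: [delta@1] (9 * -2)
step 4: [delta@root] -18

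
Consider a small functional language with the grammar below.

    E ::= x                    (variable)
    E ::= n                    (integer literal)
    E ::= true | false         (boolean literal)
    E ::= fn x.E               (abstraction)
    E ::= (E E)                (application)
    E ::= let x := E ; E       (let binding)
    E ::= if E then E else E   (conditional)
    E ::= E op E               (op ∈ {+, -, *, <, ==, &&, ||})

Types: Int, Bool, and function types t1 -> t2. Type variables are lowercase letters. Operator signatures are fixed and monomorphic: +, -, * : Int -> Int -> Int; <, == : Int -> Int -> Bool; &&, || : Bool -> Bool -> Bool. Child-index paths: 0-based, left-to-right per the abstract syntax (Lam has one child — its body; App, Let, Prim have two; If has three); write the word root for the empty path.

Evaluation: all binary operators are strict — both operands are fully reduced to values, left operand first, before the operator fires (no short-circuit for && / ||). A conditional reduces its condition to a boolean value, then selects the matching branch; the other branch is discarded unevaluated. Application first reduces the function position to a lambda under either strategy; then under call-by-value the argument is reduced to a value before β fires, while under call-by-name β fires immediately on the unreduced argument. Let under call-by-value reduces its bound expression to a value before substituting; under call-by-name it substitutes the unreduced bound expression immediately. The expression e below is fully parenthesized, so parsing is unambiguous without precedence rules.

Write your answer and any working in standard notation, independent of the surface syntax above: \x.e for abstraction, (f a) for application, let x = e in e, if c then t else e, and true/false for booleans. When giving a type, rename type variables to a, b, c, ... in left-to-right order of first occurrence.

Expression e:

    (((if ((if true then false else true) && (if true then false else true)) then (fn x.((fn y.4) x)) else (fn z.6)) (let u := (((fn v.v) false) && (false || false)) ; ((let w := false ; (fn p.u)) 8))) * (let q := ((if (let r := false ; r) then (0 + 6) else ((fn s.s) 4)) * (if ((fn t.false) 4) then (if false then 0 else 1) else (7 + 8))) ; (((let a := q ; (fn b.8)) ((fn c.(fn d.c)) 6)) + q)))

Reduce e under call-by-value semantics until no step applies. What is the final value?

Trace:
step 0: (((if ((if true then false else true) && (if true then false else true)) then (\x.((\y.4) x)) else (\z.6)) (let u = (((\v.v) false) && (false || false)) in ((let w = false in (\p.u)) 8))) * (let q = ((if (let r = false in r) then (0 + 6) else ((\s.s) 4)) * (if ((\t.false) 4) then (if false then 0 else 1) else (7 + 8))) in (((let a = q in (\b.8)) ((\c.(\d.c)) 6)) + q)))
step 1: [if@0.0.0.0] (((if (false && (if true then false else true)) then (\x.((\y.4) x)) else (\z.6)) (let u = (((\v.v) false) && (false || false)) in ((let w = false in (\p.u)) 8))) * (let q = ((if (let r = false in r) then (0 + 6) else ((\s.s) 4)) * (if ((\t.false) 4) then (if false then 0 else 1) else (7 + 8))) in (((let a = q in (\b.8)) ((\c.(\d.c)) 6)) + q)))
step 2: [if@0.0.0.1] (((if (false && false) then (\x.((\y.4) x)) else (\z.6)) (let u = (((\v.v) false) && (false || false)) in ((let w = false in (\p.u)) 8))) * (let q = ((if (let r = false in r) then (0 + 6) else ((\s.s) 4)) * (if ((\t.false) 4) then (if false then 0 else 1) else (7 + 8))) in (((let a = q in (\b.8)) ((\c.(\d.c)) 6)) + q)))
step 3: [delta@0.0.0] (((if false then (\x.((\y.4) x)) else (\z.6)) (let u = (((\v.v) false) && (false || false)) in ((let w = false in (\p.u)) 8))) * (let q = ((if (let r = false in r) then (0 + 6) else ((\s.s) 4)) * (if ((\t.false) 4) then (if false then 0 else 1) else (7 + 8))) in (((let a = q in (\b.8)) ((\c.(\d.c)) 6)) + q)))
step 4: [if@0.0] (((\z.6) (let u = (((\v.v) false) && (false || false)) in ((let w = false in (\p.u)) 8))) * (let q = ((if (let r = false in r) then (0 + 6) else ((\s.s) 4)) * (if ((\t.false) 4) then (if false then 0 else 1) else (7 + 8))) in (((let a = q in (\b.8)) ((\c.(\d.c)) 6)) + q)))
step 5: [beta@0.1.0.0] (((\z.6) (let u = (false && (false || false)) in ((let w = false in (\p.u)) 8))) * (let q = ((if (let r = false in r) then (0 + 6) else ((\s.s) 4)) * (if ((\t.false) 4) then (if false then 0 else 1) else (7 + 8))) in (((let a = q in (\b.8)) ((\c.(\d.c)) 6)) + q)))
step 6: [delta@0.1.0.1] (((\z.6) (let u = (false && false) in ((let w = false in (\p.u)) 8))) * (let q = ((if (let r = false in r) then (0 + 6) else ((\s.s) 4)) * (if ((\t.false) 4) then (if false then 0 else 1) else (7 + 8))) in (((let a = q in (\b.8)) ((\c.(\d.c)) 6)) + q)))
step 7: [delta@0.1.0] (((\z.6) (let u = false in ((let w = false in (\p.u)) 8))) * (let q = ((if (let r = false in r) then (0 + 6) else ((\s.s) 4)) * (if ((\t.false) 4) then (if false then 0 else 1) else (7 + 8))) in (((let a = q in (\b.8)) ((\c.(\d.c)) 6)) + q)))
step 8: [let@0.1] (((\z.6) ((let w = false in (\p.false)) 8)) * (let q = ((if (let r = false in r) then (0 + 6) else ((\s.s) 4)) * (if ((\t.false) 4) then (if false then 0 else 1) else (7 + 8))) in (((let a = q in (\b.8)) ((\c.(\d.c)) 6)) + q)))
step 9: [let@0.1.0] (((\z.6) ((\p.false) 8)) * (let q = ((if (let r = false in r) then (0 + 6) else ((\s.s) 4)) * (if ((\t.false) 4) then (if false then 0 else 1) else (7 + 8))) in (((let a = q in (\b.8)) ((\c.(\d.c)) 6)) + q)))
step 10: [beta@0.1] (((\z.6) false) * (let q = ((if (let r = false in r) then (0 + 6) else ((\s.s) 4)) * (if ((\t.false) 4) then (if false then 0 else 1) else (7 + 8))) in (((let a = q in (\b.8)) ((\c.(\d.c)) 6)) + q)))
step 11: [beta@0] (6 * (let q = ((if (let r = false in r) then (0 + 6) else ((\s.s) 4)) * (if ((\t.false) 4) then (if false then 0 else 1) else (7 + 8))) in (((let a = q in (\b.8)) ((\c.(\d.c)) 6)) + q)))
step 12: [let@1.0.0.0] (6 * (let q = ((if false then (0 + 6) else ((\s.s) 4)) * (if ((\t.false) 4) then (if false then 0 else 1) else (7 + 8))) in (((let a = q in (\b.8)) ((\c.(\d.c)) 6)) + q)))
step 13: [if@1.0.0] (6 * (let q = (((\s.s) 4) * (if ((\t.false) 4) then (if false then 0 else 1) else (7 + 8))) in (((let a = q in (\b.8)) ((\c.(\d.c)) 6)) + q)))
step 14: [beta@1.0.0] (6 * (let q = (4 * (if ((\t.false) 4) then (if false then 0 else 1) else (7 + 8))) in (((let a = q in (\b.8)) ((\c.(\d.c)) 6)) + q)))
step 15: [beta@1.0.1.0] (6 * (let q = (4 * (if false then (if false then 0 else 1) else (7 + 8))) in (((let a = q in (\b.8)) ((\c.(\d.c)) 6)) + q)))
step 16: [if@1.0.1] (6 * (let q = (4 * (7 + 8)) in (((let a = q in (\b.8)) ((\c.(\d.c)) 6)) + q)))
step 17: [delta@1.0.1] (6 * (let q = (4 * 15) in (((let a = q in (\b.8)) ((\c.(\d.c)) 6)) + q)))
step 18: [delta@1.0] (6 * (let q = 60 in (((let a = q in (\b.8)) ((\c.(\d.c)) 6)) + q)))
step 19: [let@1] (6 * (((let a = 60 in (\b.8)) ((\c.(\d.c)) 6)) + 60))
step 20: [let@1.0.0] (6 * (((\b.8) ((\c.(\d.c)) 6)) + 60))
step 21: [beta@1.0.1] (6 * (((\b.8) (\d.6)) + 60))
step 22: [beta@1.0] (6 * (8 + 60))
step 23: [delta@1] (6 * 68)
step 24: [delta@root] 408

Answer: 408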